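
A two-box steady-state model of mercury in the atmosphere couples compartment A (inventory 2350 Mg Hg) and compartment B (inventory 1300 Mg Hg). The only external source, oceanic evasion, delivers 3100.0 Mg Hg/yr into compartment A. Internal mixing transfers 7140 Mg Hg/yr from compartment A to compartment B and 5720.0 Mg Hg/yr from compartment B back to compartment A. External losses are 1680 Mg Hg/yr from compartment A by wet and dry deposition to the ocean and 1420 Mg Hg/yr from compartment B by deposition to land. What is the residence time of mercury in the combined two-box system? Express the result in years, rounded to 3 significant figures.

1.18 yr

Residence time in the combined system uses the total inventory and the total *external* removal — internal exchanges between the two boxes cancel.
M_total = 2350 + 1300 = 3650.0 Mg Hg.
ΣF_external_out = 1680 + 1420 = 3100.0 Mg Hg/yr.
τ = M_total / ΣF_ext = 3650.0 / 3100.0 = 1.177 yr.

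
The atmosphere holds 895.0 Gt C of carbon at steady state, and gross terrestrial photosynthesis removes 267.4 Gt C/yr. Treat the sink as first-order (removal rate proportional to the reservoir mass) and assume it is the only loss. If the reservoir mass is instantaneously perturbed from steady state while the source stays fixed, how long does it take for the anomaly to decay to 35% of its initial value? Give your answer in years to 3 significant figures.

3.51 yr

For a linear reservoir the anomaly decays as exp(−t/τ) with τ = M/F = 895.0/267.4 = 3.347 yr.
exp(−t/τ) = 0.35 ⇒ t = −τ ln(0.35) = 3.347 × 1.050 = 3.514 yr.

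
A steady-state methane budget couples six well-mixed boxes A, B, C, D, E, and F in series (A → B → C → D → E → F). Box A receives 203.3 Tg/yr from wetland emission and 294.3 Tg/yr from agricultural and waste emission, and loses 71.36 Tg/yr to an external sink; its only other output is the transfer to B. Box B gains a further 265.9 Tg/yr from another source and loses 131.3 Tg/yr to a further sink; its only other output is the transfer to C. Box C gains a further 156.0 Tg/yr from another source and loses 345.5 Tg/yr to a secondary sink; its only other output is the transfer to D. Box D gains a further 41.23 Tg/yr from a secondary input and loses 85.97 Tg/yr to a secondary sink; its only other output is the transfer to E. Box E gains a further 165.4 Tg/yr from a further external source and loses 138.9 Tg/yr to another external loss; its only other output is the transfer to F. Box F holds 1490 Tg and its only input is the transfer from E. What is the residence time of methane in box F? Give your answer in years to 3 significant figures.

4.22 yr

Box A: F(A→B) = (203.3 + 294.3) − 71.36 = 426.24 Tg/yr.
Box B: F(B→C) = (426.24 + 265.9) − 131.3 = 560.84 Tg/yr.
Box C: F(C→D) = (560.84 + 156.0) − 345.5 = 371.34 Tg/yr.
Box D: F(D→E) = (371.34 + 41.23) − 85.97 = 326.60 Tg/yr.
Box E: F(E→F) = (326.60 + 165.4) − 138.9 = 353.10 Tg/yr.
Box F throughput = its input = 353.10 Tg/yr; τ = 1490 / 353.10 = 4.220 yr.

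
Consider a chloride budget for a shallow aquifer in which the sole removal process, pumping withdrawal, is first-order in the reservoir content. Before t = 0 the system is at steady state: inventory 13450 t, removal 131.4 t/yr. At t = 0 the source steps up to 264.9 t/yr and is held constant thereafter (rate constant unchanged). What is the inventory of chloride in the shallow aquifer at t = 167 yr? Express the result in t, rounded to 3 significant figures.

24400 t

Residence time τ = M₀/F₀ = 102.4 yr. The eventual steady state is M_∞ = M₀·(F₁/F₀) = 13450 × 264.9/131.4 = 27115 t.
The anomaly ΔM(t) = M(t) − M_∞ decays as ΔM₀·e^(−t/τ) with ΔM₀ = 13450 − 27115 = −13660 t.
At t = 167 yr, e^(−t/τ) = e^(−1.632) = 0.1956, so ΔM = −2673 t and M = 27115 − 2673 = 24442 t.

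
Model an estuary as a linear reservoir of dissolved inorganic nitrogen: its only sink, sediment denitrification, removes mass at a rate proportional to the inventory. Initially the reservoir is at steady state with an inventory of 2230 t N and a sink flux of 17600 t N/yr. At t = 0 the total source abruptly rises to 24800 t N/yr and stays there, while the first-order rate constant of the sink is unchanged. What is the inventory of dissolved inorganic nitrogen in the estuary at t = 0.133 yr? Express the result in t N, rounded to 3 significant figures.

2820 t N

Residence time τ = M₀/F₀ = 0.1267 yr. The eventual steady state is M_∞ = M₀·(F₁/F₀) = 2230 × 24800/17600 = 3142.3 t N.
The anomaly ΔM(t) = M(t) − M_∞ decays as ΔM₀·e^(−t/τ) with ΔM₀ = 2230 − 3142.3 = −912.3 t N.
At t = 0.133 yr, e^(−t/τ) = e^(−1.050) = 0.3500, so ΔM = −319.3 t N and M = 3142.3 − 319.3 = 2822.9 t N.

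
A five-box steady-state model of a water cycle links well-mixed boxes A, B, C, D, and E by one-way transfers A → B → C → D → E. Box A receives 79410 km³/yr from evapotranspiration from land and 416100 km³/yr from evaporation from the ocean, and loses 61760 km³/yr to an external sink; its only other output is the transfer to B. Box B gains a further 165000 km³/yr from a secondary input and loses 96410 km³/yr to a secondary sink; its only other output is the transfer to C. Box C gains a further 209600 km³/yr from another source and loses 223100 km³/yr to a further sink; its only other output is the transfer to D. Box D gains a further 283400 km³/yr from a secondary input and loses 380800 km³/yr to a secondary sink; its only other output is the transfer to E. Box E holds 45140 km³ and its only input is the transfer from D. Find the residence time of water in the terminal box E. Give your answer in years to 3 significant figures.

0.115 yr

Box A: F(A→B) = (79410 + 416100) − 61760 = 433750 km³/yr.
Box B: F(B→C) = (433750 + 165000) − 96410 = 502340 km³/yr.
Box C: F(C→D) = (502340 + 209600) − 223100 = 488840 km³/yr.
Box D: F(D→E) = (488840 + 283400) − 380800 = 391440 km³/yr.
Box E throughput = its input = 391440 km³/yr; τ = 45140 / 391440 = 0.1153 yr.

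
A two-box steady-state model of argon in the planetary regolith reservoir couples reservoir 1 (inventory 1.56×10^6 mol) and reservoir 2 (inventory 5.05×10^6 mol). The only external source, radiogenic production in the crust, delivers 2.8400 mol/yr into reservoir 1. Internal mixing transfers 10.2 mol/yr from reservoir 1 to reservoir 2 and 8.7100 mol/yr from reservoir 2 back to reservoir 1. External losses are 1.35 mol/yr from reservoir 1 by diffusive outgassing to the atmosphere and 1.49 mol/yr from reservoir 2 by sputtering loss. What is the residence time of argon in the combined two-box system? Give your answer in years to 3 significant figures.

2.33×10^6 yr

Residence time in the combined system uses the total inventory and the total *external* removal — internal exchanges between the two boxes cancel.
M_total = 1.56×10^6 + 5.05×10^6 = 6.6100×10^6 mol.
ΣF_external_out = 1.35 + 1.49 = 2.8400 mol/yr.
τ = M_total / ΣF_ext = 6.6100×10^6 / 2.8400 = 2.327×10^6 yr.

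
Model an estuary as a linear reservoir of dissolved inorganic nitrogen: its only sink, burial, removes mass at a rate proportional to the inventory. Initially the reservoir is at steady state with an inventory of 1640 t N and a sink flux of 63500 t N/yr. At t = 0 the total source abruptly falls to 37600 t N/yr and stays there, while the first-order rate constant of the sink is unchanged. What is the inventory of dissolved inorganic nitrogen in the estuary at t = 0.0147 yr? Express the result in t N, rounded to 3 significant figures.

1350 t N

Residence time τ = M₀/F₀ = 0.02583 yr. The eventual steady state is M_∞ = M₀·(F₁/F₀) = 1640 × 37600/63500 = 971.09 t N.
The anomaly ΔM(t) = M(t) − M_∞ decays as ΔM₀·e^(−t/τ) with ΔM₀ = 1640 − 971.09 = 668.9 t N.
At t = 0.0147 yr, e^(−t/τ) = e^(−0.5692) = 0.5660, so ΔM = 378.6 t N and M = 971.09 + 378.6 = 1349.7 t N.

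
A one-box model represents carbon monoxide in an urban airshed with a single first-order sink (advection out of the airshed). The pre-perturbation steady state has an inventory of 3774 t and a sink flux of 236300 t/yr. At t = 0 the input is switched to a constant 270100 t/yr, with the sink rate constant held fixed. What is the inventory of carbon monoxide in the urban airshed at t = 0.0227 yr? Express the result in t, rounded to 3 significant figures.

Residence time τ = M₀/F₀ = 0.01597 yr. The eventual steady state is M_∞ = M₀·(F₁/F₀) = 3774 × 270100/236300 = 4313.8 t.
The anomaly ΔM(t) = M(t) − M_∞ decays as ΔM₀·e^(−t/τ) with ΔM₀ = 3774 − 4313.8 = −539.8 t.
At t = 0.0227 yr, e^(−t/τ) = e^(−1.421) = 0.2414, so ΔM = −130.3 t and M = 4313.8 − 130.3 = 4183.5 t.

4180 t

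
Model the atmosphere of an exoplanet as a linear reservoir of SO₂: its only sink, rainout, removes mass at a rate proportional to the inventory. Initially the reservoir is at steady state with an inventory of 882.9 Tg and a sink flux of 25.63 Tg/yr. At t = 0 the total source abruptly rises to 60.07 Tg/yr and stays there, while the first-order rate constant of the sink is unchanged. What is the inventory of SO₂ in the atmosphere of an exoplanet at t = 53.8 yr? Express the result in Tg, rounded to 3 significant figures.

1820 Tg

τ = M₀/F₀ = 882.9/25.63 = 34.45 yr; rate constant k = 1/τ.
New steady state M_∞ = F₁/k = F₁·τ = 60.07 × 34.45 = 2069.3 Tg.
M(t) = M_∞ + (M₀ − M_∞)·e^(−t/τ); t/τ = 53.8/34.45 = 1.562, so e^(−t/τ) = 0.2098.
M(t) = 2069.3 − 1186 × 0.2098 = 1820.4 Tg.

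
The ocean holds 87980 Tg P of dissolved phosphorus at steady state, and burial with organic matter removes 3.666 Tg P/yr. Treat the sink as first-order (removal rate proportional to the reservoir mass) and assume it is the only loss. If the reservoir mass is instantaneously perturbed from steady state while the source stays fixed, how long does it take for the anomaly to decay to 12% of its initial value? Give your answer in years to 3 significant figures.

50900 yr

For a linear reservoir the anomaly decays as exp(−t/τ) with τ = M/F = 87980/3.666 = 24000 yr.
exp(−t/τ) = 0.12 ⇒ t = −τ ln(0.12) = 24000 × 2.120 = 50880 yr.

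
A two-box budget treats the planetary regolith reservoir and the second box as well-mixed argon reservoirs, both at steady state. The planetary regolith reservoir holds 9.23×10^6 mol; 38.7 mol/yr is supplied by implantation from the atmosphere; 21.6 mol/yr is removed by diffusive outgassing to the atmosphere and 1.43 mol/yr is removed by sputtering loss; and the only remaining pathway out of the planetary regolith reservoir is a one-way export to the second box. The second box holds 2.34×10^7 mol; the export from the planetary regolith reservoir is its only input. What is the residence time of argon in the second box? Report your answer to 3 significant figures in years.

1.49×10^6 yr

Balance the planetary regolith reservoir: ΣF_in = 38.700 mol/yr.
Export to the second box = ΣF_in − (21.6 + 1.43) = 15.670 mol/yr.
At steady state the output of the second box equals its input, 15.670 mol/yr.
τ = M / F = 2.34×10^7 / 15.670 = 1.493×10^6 yr.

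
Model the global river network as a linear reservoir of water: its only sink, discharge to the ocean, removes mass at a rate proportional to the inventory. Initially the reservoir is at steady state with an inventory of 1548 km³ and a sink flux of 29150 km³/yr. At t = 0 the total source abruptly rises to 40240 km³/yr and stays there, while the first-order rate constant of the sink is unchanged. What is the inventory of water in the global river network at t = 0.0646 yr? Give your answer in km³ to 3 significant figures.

The sink rate constant is k = F₀/M₀ = 29150/1548 = 18.83 yr⁻¹.
Solving dM/dt = F₁ − kM with M(0) = M₀ gives M(t) = F₁/k + (M₀ − F₁/k)·e^(−kt).
F₁/k = 40240/18.83 = 2136.9 km³; kt = 18.83 × 0.0646 = 1.216, e^(−kt) = 0.2963.
M(0.0646) = 2136.9 + (1548 − 2136.9) × 0.2963 = 2136.9 − 174.5 = 1962.4 km³.

1960 km³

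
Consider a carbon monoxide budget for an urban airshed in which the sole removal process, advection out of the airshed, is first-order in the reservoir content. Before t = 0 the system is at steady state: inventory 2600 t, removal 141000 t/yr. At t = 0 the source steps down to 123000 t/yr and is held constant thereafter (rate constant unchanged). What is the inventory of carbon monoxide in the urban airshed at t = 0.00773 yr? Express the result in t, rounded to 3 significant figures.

τ = M₀/F₀ = 2600/141000 = 0.01844 yr; rate constant k = 1/τ.
New steady state M_∞ = F₁/k = F₁·τ = 123000 × 0.01844 = 2268.1 t.
M(t) = M_∞ + (M₀ − M_∞)·e^(−t/τ); t/τ = 0.00773/0.01844 = 0.4192, so e^(−t/τ) = 0.6576.
M(t) = 2268.1 + 331.9 × 0.6576 = 2486.3 t.

2490 t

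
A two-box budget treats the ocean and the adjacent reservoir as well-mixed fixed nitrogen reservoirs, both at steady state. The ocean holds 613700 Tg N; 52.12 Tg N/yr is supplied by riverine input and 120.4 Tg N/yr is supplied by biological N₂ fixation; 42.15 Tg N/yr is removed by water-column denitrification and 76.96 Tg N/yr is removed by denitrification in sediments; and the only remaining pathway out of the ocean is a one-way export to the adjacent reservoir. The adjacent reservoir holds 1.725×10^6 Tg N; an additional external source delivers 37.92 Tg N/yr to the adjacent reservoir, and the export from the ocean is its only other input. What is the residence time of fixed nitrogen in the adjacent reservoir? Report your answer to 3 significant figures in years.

Balance the ocean: ΣF_in = 52.12 + 120.4 = 172.52 Tg N/yr.
Export to the adjacent reservoir = ΣF_in − (42.15 + 76.96) = 53.410 Tg N/yr.
Total input to the adjacent reservoir = 53.410 + 37.92 = 91.330 Tg N/yr; at steady state this equals its total output.
τ = M / F = 1.725×10^6 / 91.330 = 18890 yr.

18900 yr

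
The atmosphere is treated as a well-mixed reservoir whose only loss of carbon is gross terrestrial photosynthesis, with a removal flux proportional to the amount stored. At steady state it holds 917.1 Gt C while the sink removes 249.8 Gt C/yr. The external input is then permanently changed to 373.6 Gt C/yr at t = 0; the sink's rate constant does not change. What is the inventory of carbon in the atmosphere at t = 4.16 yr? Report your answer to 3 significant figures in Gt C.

1230 Gt C

τ = M₀/F₀ = 917.1/249.8 = 3.671 yr; rate constant k = 1/τ.
New steady state M_∞ = F₁/k = F₁·τ = 373.6 × 3.671 = 1371.6 Gt C.
M(t) = M_∞ + (M₀ − M_∞)·e^(−t/τ); t/τ = 4.16/3.671 = 1.133, so e^(−t/τ) = 0.3220.
M(t) = 1371.6 − 454.5 × 0.3220 = 1225.2 Gt C.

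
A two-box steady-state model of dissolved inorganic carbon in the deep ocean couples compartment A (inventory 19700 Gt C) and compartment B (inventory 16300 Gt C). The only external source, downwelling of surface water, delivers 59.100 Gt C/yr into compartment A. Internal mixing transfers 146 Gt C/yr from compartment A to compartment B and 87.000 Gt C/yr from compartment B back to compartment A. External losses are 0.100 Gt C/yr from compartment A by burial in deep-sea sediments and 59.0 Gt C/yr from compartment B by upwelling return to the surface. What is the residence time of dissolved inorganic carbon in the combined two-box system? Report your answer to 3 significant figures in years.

609 yr

Residence time in the combined system uses the total inventory and the total *external* removal — internal exchanges between the two boxes cancel.
M_total = 19700 + 16300 = 36000 Gt C.
ΣF_external_out = 0.100 + 59.0 = 59.100 Gt C/yr.
τ = M_total / ΣF_ext = 36000 / 59.100 = 609.1 yr.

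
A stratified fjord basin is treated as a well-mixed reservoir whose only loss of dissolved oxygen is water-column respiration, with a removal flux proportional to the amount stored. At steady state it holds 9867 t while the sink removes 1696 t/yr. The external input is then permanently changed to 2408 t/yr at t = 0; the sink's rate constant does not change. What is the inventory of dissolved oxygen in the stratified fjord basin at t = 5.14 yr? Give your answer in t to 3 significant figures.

12300 t

The sink rate constant is k = F₀/M₀ = 1696/9867 = 0.1719 yr⁻¹.
Solving dM/dt = F₁ − kM with M(0) = M₀ gives M(t) = F₁/k + (M₀ − F₁/k)·e^(−kt).
F₁/k = 2408/0.1719 = 14009 t; kt = 0.1719 × 5.14 = 0.8835, e^(−kt) = 0.4133.
M(5.14) = 14009 + (9867 − 14009) × 0.4133 = 14009 − 1712 = 12297 t.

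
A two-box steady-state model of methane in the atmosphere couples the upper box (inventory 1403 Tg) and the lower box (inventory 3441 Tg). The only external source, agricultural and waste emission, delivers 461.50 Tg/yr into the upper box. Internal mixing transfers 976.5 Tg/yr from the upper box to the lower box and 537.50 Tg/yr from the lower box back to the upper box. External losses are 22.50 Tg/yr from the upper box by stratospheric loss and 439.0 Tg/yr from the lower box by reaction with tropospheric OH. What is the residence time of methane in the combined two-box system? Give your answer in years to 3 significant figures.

10.5 yr

Treat the two boxes together as one reservoir: the mixing fluxes between them are internal recycling, so τ = ΣM / Σ(external losses).
M_total = 1403 + 3441 = 4844.0 Tg.
ΣF_external_out = 22.50 + 439.0 = 461.50 Tg/yr.
τ = M_total / ΣF_ext = 4844.0 / 461.50 = 10.50 yr.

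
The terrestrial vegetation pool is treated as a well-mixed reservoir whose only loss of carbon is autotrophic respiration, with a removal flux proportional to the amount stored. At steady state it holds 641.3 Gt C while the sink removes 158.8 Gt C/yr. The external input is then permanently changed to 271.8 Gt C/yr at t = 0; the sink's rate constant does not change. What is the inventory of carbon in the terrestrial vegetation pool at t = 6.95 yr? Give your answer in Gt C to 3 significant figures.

Residence time τ = M₀/F₀ = 4.038 yr. The eventual steady state is M_∞ = M₀·(F₁/F₀) = 641.3 × 271.8/158.8 = 1097.6 Gt C.
The anomaly ΔM(t) = M(t) − M_∞ decays as ΔM₀·e^(−t/τ) with ΔM₀ = 641.3 − 1097.6 = −456.3 Gt C.
At t = 6.95 yr, e^(−t/τ) = e^(−1.721) = 0.1789, so ΔM = −81.64 Gt C and M = 1097.6 − 81.64 = 1016.0 Gt C.

1020 Gt C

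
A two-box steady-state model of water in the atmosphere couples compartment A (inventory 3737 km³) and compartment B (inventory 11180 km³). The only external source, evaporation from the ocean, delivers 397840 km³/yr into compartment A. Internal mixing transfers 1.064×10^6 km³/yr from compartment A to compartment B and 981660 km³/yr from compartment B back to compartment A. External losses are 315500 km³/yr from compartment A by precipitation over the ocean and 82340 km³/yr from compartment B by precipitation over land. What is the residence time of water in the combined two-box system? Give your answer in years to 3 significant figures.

For the system as a whole, the A↔B exchange is internal and contributes nothing to the throughput; only the external sinks remove mass.
M_total = 3737 + 11180 = 14917 km³.
ΣF_external_out = 315500 + 82340 = 397840 km³/yr.
τ = M_total / ΣF_ext = 14917 / 397840 = 0.03749 yr.

0.0375 yr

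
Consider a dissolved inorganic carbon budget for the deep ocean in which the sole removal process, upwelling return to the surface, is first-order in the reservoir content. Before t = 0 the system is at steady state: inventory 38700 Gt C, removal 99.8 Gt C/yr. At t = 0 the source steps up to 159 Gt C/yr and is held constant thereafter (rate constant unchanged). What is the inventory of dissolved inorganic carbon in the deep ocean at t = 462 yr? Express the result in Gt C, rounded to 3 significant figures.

Residence time τ = M₀/F₀ = 387.8 yr. The eventual steady state is M_∞ = M₀·(F₁/F₀) = 38700 × 159/99.8 = 61656 Gt C.
The anomaly ΔM(t) = M(t) − M_∞ decays as ΔM₀·e^(−t/τ) with ΔM₀ = 38700 − 61656 = −22960 Gt C.
At t = 462 yr, e^(−t/τ) = e^(−1.191) = 0.3038, so ΔM = −6974 Gt C and M = 61656 − 6974 = 54682 Gt C.

54700 Gt C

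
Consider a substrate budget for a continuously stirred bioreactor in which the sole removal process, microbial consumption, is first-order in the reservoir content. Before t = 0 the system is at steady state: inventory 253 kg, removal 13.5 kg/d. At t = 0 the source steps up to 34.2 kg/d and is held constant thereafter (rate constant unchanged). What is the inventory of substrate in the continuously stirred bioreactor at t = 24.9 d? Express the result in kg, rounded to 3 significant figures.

538 kg

Residence time τ = M₀/F₀ = 18.74 d. The eventual steady state is M_∞ = M₀·(F₁/F₀) = 253 × 34.2/13.5 = 640.93 kg.
The anomaly ΔM(t) = M(t) − M_∞ decays as ΔM₀·e^(−t/τ) with ΔM₀ = 253 − 640.93 = −387.9 kg.
At t = 24.9 d, e^(−t/τ) = e^(−1.329) = 0.2648, so ΔM = −102.7 kg and M = 640.93 − 102.7 = 538.20 kg.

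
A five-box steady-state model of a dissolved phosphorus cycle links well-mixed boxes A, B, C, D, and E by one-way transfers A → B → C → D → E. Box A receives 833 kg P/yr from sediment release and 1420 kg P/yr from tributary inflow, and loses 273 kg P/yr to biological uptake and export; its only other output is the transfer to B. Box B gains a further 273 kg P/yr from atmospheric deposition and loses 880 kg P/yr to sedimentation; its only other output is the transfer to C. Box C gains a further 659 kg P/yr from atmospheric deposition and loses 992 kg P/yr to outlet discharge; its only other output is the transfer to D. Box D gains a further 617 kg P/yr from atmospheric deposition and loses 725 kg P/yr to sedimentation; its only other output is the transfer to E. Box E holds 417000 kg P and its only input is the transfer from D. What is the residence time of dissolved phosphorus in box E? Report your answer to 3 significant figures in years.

Box A: F(A→B) = (833 + 1420) − 273 = 1980.0 kg P/yr.
Box B: F(B→C) = (1980.0 + 273) − 880 = 1373.0 kg P/yr.
Box C: F(C→D) = (1373.0 + 659) − 992 = 1040.0 kg P/yr.
Box D: F(D→E) = (1040.0 + 617) − 725 = 932.00 kg P/yr.
Box E throughput = its input = 932.00 kg P/yr; τ = 417000 / 932.00 = 447.4 yr.

447 yr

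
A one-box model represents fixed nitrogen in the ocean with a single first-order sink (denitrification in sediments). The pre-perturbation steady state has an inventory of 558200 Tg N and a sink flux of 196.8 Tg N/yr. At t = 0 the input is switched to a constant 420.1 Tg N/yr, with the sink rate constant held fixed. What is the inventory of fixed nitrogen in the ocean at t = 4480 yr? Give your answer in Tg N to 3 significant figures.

τ = M₀/F₀ = 558200/196.8 = 2836 yr; rate constant k = 1/τ.
New steady state M_∞ = F₁/k = F₁·τ = 420.1 × 2836 = 1.1916×10^6 Tg N.
M(t) = M_∞ + (M₀ − M_∞)·e^(−t/τ); t/τ = 4480/2836 = 1.579, so e^(−t/τ) = 0.2061.
M(t) = 1.1916×10^6 − 633400 × 0.2061 = 1.0610×10^6 Tg N.

1.06×10^6 Tg N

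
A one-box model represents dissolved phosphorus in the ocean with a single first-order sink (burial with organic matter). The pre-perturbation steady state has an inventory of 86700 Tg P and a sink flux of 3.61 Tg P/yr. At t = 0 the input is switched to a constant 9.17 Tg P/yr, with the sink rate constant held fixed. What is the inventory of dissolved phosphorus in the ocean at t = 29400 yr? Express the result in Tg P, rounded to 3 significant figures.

181000 Tg P

Residence time τ = M₀/F₀ = 24020 yr. The eventual steady state is M_∞ = M₀·(F₁/F₀) = 86700 × 9.17/3.61 = 220230 Tg P.
The anomaly ΔM(t) = M(t) − M_∞ decays as ΔM₀·e^(−t/τ) with ΔM₀ = 86700 − 220230 = −133500 Tg P.
At t = 29400 yr, e^(−t/τ) = e^(−1.224) = 0.2940, so ΔM = −39260 Tg P and M = 220230 − 39260 = 180970 Tg P.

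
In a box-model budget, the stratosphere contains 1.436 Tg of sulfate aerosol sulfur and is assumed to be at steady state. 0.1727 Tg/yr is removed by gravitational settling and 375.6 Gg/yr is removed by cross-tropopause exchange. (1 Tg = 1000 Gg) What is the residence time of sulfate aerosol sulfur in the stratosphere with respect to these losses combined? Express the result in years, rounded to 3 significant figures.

Convert the cross-tropopause exchange flux: 375.6 Gg/yr = 0.3756 Tg/yr.
Total removal = 0.1727 + 0.3756 = 0.54830 Tg/yr.
τ = M / ΣF_out = 1.436 / 0.54830 = 2.619 yr.

2.62 yr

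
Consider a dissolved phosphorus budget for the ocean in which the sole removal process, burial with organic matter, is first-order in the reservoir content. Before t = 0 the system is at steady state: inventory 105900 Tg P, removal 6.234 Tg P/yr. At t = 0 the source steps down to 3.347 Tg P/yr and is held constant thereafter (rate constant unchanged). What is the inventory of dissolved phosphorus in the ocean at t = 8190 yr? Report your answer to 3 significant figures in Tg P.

87100 Tg P

τ = M₀/F₀ = 105900/6.234 = 16990 yr; rate constant k = 1/τ.
New steady state M_∞ = F₁/k = F₁·τ = 3.347 × 16990 = 56857 Tg P.
M(t) = M_∞ + (M₀ − M_∞)·e^(−t/τ); t/τ = 8190/16990 = 0.4821, so e^(−t/τ) = 0.6175.
M(t) = 56857 + 49040 × 0.6175 = 87140 Tg P.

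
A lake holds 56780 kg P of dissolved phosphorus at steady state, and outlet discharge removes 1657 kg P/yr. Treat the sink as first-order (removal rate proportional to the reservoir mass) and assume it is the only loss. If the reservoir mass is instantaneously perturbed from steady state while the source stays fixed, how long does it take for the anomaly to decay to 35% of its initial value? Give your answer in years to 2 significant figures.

36 yr

For a linear reservoir the anomaly decays as exp(−t/τ) with τ = M/F = 56780/1657 = 34.27 yr.
exp(−t/τ) = 0.35 ⇒ t = −τ ln(0.35) = 34.27 × 1.050 = 35.97 yr.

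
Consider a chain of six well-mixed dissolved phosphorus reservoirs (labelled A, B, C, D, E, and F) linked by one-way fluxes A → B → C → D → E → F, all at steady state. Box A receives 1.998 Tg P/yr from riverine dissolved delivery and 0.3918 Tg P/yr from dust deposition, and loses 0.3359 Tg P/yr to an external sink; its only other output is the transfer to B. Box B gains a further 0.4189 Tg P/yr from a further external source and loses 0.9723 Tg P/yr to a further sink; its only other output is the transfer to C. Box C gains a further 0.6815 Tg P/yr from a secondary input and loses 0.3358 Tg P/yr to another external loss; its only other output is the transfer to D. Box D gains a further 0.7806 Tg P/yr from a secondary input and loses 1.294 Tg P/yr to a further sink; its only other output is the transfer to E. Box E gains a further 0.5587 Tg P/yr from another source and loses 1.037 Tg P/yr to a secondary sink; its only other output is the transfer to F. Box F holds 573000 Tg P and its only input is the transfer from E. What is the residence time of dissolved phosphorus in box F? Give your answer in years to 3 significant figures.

671000 yr

Box A: F(A→B) = (1.998 + 0.3918) − 0.3359 = 2.0539 Tg P/yr.
Box B: F(B→C) = (2.0539 + 0.4189) − 0.9723 = 1.5005 Tg P/yr.
Box C: F(C→D) = (1.5005 + 0.6815) − 0.3358 = 1.8462 Tg P/yr.
Box D: F(D→E) = (1.8462 + 0.7806) − 1.294 = 1.3328 Tg P/yr.
Box E: F(E→F) = (1.3328 + 0.5587) − 1.037 = 0.85450 Tg P/yr.
Box F throughput = its input = 0.85450 Tg P/yr; τ = 573000 / 0.85450 = 670600 yr.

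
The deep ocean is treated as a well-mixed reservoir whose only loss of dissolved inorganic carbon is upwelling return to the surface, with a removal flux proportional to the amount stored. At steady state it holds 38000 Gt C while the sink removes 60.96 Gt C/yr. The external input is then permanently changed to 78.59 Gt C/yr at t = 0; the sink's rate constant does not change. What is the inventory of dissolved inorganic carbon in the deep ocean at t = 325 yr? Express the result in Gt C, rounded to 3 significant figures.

The sink rate constant is k = F₀/M₀ = 60.96/38000 = 0.001604 yr⁻¹.
Solving dM/dt = F₁ − kM with M(0) = M₀ gives M(t) = F₁/k + (M₀ − F₁/k)·e^(−kt).
F₁/k = 78.59/0.001604 = 48990 Gt C; kt = 0.001604 × 325 = 0.5214, e^(−kt) = 0.5937.
M(325) = 48990 + (38000 − 48990) × 0.5937 = 48990 − 6525 = 42465 Gt C.

42500 Gt C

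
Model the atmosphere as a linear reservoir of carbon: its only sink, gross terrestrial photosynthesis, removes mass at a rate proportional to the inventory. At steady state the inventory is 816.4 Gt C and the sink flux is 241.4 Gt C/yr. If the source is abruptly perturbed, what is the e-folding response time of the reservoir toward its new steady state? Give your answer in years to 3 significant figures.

For a linear reservoir the response time equals the residence time τ = M/F.
τ = 816.4 / 241.4 = 3.382 yr.

3.38 yr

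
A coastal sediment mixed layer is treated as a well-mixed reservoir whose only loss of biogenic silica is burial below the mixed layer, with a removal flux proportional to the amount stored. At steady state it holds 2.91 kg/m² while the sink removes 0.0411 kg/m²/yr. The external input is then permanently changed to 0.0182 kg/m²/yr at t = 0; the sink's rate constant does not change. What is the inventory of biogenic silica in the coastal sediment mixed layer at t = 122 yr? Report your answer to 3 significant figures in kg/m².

1.58 kg/m²

Residence time τ = M₀/F₀ = 70.80 yr. The eventual steady state is M_∞ = M₀·(F₁/F₀) = 2.91 × 0.0182/0.0411 = 1.2886 kg/m².
The anomaly ΔM(t) = M(t) − M_∞ decays as ΔM₀·e^(−t/τ) with ΔM₀ = 2.91 − 1.2886 = 1.621 kg/m².
At t = 122 yr, e^(−t/τ) = e^(−1.723) = 0.1785, so ΔM = 0.2894 kg/m² and M = 1.2886 + 0.2894 = 1.5781 kg/m².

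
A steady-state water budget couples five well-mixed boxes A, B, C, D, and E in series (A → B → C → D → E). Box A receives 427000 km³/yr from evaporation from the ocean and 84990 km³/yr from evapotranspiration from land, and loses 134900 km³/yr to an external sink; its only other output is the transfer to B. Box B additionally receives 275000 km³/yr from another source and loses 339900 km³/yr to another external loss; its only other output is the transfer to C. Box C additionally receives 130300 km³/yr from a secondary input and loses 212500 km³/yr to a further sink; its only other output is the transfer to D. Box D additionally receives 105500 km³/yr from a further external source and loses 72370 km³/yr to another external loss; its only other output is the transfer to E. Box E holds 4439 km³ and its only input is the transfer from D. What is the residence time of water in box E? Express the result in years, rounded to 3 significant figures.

Box A: F(A→B) = (427000 + 84990) − 134900 = 377090 km³/yr.
Box B: F(B→C) = (377090 + 275000) − 339900 = 312190 km³/yr.
Box C: F(C→D) = (312190 + 130300) − 212500 = 229990 km³/yr.
Box D: F(D→E) = (229990 + 105500) − 72370 = 263120 km³/yr.
Box E throughput = its input = 263120 km³/yr; τ = 4439 / 263120 = 0.01687 yr.

0.0169 yr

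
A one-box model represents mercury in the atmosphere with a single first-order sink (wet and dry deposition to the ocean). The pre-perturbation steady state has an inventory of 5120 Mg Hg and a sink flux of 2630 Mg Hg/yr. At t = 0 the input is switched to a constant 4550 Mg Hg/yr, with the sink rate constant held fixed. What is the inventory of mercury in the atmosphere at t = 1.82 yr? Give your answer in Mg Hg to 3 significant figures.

7390 Mg Hg

τ = M₀/F₀ = 5120/2630 = 1.947 yr; rate constant k = 1/τ.
New steady state M_∞ = F₁/k = F₁·τ = 4550 × 1.947 = 8857.8 Mg Hg.
M(t) = M_∞ + (M₀ − M_∞)·e^(−t/τ); t/τ = 1.82/1.947 = 0.9349, so e^(−t/τ) = 0.3926.
M(t) = 8857.8 − 3738 × 0.3926 = 7390.2 Mg Hg.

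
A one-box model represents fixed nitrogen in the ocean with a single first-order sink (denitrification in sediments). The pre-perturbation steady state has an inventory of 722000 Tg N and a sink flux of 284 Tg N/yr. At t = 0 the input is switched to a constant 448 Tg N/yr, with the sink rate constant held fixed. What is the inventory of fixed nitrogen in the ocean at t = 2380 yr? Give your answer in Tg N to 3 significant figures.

τ = M₀/F₀ = 722000/284 = 2542 yr; rate constant k = 1/τ.
New steady state M_∞ = F₁/k = F₁·τ = 448 × 2542 = 1.1389×10^6 Tg N.
M(t) = M_∞ + (M₀ − M_∞)·e^(−t/τ); t/τ = 2380/2542 = 0.9362, so e^(−t/τ) = 0.3921.
M(t) = 1.1389×10^6 − 416900 × 0.3921 = 975440 Tg N.

975000 Tg N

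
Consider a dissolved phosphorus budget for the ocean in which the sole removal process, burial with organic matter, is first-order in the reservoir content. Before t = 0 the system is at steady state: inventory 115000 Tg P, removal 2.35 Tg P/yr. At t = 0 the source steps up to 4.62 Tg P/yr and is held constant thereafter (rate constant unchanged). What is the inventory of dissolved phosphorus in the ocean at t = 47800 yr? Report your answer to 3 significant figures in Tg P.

184000 Tg P

Residence time τ = M₀/F₀ = 48940 yr. The eventual steady state is M_∞ = M₀·(F₁/F₀) = 115000 × 4.62/2.35 = 226090 Tg P.
The anomaly ΔM(t) = M(t) − M_∞ decays as ΔM₀·e^(−t/τ) with ΔM₀ = 115000 − 226090 = −111100 Tg P.
At t = 47800 yr, e^(−t/τ) = e^(−0.9768) = 0.3765, so ΔM = −41830 Tg P and M = 226090 − 41830 = 184260 Tg P.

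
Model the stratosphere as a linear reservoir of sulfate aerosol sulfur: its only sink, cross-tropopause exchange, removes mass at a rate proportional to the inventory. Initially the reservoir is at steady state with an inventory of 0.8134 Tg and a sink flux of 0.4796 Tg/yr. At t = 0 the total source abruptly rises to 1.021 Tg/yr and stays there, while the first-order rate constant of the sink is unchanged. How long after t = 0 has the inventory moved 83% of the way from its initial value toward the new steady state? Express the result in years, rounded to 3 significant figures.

τ = M₀/F₀ = 0.8134/0.4796 = 1.696 yr.
The remaining gap fraction is e^(−t/τ); 83% covered ⇒ e^(−t/τ) = 0.170.
t = −τ ln(0.170) = 1.696 × 1.772 = 3.005 yr.

3.01 yr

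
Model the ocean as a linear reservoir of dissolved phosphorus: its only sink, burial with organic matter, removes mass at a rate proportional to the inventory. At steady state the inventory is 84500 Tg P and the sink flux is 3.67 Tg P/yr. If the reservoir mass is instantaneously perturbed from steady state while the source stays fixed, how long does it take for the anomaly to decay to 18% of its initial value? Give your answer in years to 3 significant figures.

For a linear reservoir the anomaly decays as exp(−t/τ) with τ = M/F = 84500/3.67 = 23020 yr.
exp(−t/τ) = 0.18 ⇒ t = −τ ln(0.18) = 23020 × 1.715 = 39480 yr.

39500 yr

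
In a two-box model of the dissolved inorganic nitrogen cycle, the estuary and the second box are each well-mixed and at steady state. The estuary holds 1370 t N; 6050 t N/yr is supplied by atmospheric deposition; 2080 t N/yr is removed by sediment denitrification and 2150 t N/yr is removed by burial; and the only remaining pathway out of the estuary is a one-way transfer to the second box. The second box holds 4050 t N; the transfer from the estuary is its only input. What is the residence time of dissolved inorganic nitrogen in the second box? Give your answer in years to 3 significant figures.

2.23 yr

Balance the estuary: ΣF_in = 6050.0 t N/yr.
Transfer to the second box = ΣF_in − (2080 + 2150) = 1820.0 t N/yr.
At steady state the output of the second box equals its input, 1820.0 t N/yr.
τ = M / F = 4050 / 1820.0 = 2.225 yr.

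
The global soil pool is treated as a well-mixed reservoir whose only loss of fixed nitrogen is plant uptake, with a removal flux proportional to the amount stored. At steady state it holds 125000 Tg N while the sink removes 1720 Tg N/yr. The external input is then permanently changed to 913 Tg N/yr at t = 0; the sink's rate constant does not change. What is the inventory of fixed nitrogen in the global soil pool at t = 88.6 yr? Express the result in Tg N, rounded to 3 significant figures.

83700 Tg N

Residence time τ = M₀/F₀ = 72.67 yr. The eventual steady state is M_∞ = M₀·(F₁/F₀) = 125000 × 913/1720 = 66352 Tg N.
The anomaly ΔM(t) = M(t) − M_∞ decays as ΔM₀·e^(−t/τ) with ΔM₀ = 125000 − 66352 = 58650 Tg N.
At t = 88.6 yr, e^(−t/τ) = e^(−1.219) = 0.2955, so ΔM = 17330 Tg N and M = 66352 + 17330 = 83681 Tg N.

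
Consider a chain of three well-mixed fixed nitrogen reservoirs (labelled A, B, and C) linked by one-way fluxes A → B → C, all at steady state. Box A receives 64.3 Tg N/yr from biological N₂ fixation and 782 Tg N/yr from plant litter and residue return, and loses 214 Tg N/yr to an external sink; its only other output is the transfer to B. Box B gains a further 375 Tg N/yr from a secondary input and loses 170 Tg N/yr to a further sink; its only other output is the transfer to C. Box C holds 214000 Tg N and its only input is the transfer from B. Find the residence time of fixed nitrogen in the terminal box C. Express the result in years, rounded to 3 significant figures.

Box A: F(A→B) = (64.3 + 782) − 214 = 632.30 Tg N/yr.
Box B: F(B→C) = (632.30 + 375) − 170 = 837.30 Tg N/yr.
Box C throughput = its input = 837.30 Tg N/yr; τ = 214000 / 837.30 = 255.6 yr.

256 yr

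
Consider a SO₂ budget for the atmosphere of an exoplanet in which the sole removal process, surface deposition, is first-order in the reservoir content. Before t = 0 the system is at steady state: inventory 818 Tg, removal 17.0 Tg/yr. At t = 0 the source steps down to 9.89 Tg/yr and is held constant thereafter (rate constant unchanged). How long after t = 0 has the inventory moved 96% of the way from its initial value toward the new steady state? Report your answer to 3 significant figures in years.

155 yr

τ = M₀/F₀ = 818/17.0 = 48.12 yr.
The remaining gap fraction is e^(−t/τ); 96% covered ⇒ e^(−t/τ) = 0.0400.
t = −τ ln(0.0400) = 48.12 × 3.219 = 154.9 yr.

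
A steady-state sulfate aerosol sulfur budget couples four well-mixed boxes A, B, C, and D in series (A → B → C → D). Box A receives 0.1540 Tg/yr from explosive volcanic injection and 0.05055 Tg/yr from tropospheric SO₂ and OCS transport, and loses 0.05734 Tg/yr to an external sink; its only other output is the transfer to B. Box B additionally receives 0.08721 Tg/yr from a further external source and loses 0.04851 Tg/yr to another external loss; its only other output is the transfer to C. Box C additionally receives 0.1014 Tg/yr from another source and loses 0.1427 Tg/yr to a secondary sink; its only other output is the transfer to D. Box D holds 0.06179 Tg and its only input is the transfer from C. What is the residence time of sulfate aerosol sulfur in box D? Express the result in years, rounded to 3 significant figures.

0.427 yr

Box A: F(A→B) = (0.1540 + 0.05055) − 0.05734 = 0.14721 Tg/yr.
Box B: F(B→C) = (0.14721 + 0.08721) − 0.04851 = 0.18591 Tg/yr.
Box C: F(C→D) = (0.18591 + 0.1014) − 0.1427 = 0.14461 Tg/yr.
Box D throughput = its input = 0.14461 Tg/yr; τ = 0.06179 / 0.14461 = 0.4273 yr.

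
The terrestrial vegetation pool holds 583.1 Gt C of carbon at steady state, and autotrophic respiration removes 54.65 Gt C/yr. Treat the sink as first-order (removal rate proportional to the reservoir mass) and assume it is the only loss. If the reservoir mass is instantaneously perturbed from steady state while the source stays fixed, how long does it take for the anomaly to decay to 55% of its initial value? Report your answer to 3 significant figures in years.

6.38 yr

For a linear reservoir the anomaly decays as exp(−t/τ) with τ = M/F = 583.1/54.65 = 10.67 yr.
exp(−t/τ) = 0.55 ⇒ t = −τ ln(0.55) = 10.67 × 0.5978 = 6.379 yr.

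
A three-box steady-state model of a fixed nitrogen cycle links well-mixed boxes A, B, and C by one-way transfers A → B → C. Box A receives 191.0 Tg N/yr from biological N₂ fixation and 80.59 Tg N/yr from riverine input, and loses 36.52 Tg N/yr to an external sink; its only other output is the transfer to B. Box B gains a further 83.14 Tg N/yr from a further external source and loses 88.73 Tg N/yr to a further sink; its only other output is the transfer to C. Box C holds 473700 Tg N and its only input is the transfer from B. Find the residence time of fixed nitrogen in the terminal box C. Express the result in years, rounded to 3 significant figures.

Box A: F(A→B) = (191.0 + 80.59) − 36.52 = 235.07 Tg N/yr.
Box B: F(B→C) = (235.07 + 83.14) − 88.73 = 229.48 Tg N/yr.
Box C throughput = its input = 229.48 Tg N/yr; τ = 473700 / 229.48 = 2064 yr.

2060 yr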